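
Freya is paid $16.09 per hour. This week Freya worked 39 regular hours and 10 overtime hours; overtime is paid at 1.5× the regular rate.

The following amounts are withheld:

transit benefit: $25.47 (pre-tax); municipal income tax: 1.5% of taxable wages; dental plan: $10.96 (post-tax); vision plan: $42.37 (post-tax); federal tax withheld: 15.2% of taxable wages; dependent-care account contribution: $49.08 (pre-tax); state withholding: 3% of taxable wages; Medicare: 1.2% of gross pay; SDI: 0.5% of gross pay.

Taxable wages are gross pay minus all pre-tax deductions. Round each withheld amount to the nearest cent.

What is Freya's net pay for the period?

$569.73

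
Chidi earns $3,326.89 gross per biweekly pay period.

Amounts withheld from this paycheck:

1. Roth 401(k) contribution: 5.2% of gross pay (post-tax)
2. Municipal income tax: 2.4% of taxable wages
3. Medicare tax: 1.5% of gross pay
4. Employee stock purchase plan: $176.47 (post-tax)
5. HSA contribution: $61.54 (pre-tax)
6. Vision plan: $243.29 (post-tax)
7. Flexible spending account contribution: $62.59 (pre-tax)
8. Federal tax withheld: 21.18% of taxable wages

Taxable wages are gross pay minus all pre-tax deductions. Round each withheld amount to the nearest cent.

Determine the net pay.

$1,804.89

Flexible spending account contribution: $62.59
HSA contribution: $61.54
Pre-tax total = $62.59 + $61.54 = $124.13
Taxable wages = $3,326.89 − $124.13 = $3,202.76
Municipal income tax: $3,202.76 × 0.024 = $76.87
Federal tax withheld: $3,202.76 × 0.2118 = $678.34
Medicare tax: $3,326.89 × 0.015 = $49.90
Employee stock purchase plan: $176.47
Roth 401(k) contribution: $3,326.89 × 0.052 = $173.00
Vision plan: $243.29
Total deductions = $62.59 + $61.54 + $76.87 + $678.34 + $49.90 + $176.47 + $173.00 + $243.29 = $1,522.00
Net pay = $3,326.89 − $1,522.00 = $1,804.89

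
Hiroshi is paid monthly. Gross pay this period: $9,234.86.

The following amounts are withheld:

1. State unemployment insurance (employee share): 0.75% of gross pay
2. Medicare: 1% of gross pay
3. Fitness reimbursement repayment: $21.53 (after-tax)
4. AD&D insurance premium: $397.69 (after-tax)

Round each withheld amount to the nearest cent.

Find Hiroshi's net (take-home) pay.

$8,654.03

State unemployment insurance (employee share): $9,234.86 × 0.0075 = $69.26
Medicare: $9,234.86 × 0.01 = $92.35
AD&D insurance premium: $397.69
Fitness reimbursement repayment: $21.53
Total deductions = $69.26 + $92.35 + $397.69 + $21.53 = $580.83
Net pay = $9,234.86 − $580.83 = $8,654.03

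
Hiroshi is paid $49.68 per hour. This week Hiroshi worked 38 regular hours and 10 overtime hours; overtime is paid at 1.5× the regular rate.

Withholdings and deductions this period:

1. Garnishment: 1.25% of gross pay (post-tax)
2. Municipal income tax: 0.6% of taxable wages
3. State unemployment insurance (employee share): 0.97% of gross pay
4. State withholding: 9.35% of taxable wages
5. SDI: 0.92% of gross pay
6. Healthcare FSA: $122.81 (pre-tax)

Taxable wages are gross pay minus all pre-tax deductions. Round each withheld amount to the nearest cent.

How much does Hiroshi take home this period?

Regular pay: 38 × $49.68 = $1,887.84
Overtime pay: 10 × $49.68 × 1.5 = $745.20
Gross pay = $1,887.84 + $745.20 = $2,633.04
Healthcare FSA: $122.81
Taxable wages = $2,633.04 − $122.81 = $2,510.23
State withholding: $2,510.23 × 0.0935 = $234.71
Municipal income tax: $2,510.23 × 0.006 = $15.06
State unemployment insurance (employee share): $2,633.04 × 0.0097 = $25.54
SDI: $2,633.04 × 0.0092 = $24.22
Garnishment: $2,633.04 × 0.0125 = $32.91
Total deductions = $122.81 + $234.71 + $15.06 + $25.54 + $24.22 + $32.91 = $455.25
Net pay = $2,633.04 − $455.25 = $2,177.79

$2,177.79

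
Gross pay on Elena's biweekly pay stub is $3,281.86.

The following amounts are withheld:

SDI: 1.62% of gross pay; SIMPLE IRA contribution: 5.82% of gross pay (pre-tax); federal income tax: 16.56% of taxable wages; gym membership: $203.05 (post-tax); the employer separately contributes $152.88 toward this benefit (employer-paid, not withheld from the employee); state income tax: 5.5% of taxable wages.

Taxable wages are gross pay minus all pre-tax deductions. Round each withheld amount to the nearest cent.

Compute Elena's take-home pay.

$2,152.79

SIMPLE IRA contribution: $3,281.86 × 0.0582 = $191.00
Taxable wages = $3,281.86 − $191.00 = $3,090.86
State income tax: $3,090.86 × 0.055 = $170.00
Federal income tax: $3,090.86 × 0.1656 = $511.85
SDI: $3,281.86 × 0.0162 = $53.17
Gym membership: $203.05
(Employer's $152.88 toward gym membership is not withheld from the employee.)
Total deductions = $191.00 + $170.00 + $511.85 + $53.17 + $203.05 = $1,129.07
Net pay = $3,281.86 − $1,129.07 = $2,152.79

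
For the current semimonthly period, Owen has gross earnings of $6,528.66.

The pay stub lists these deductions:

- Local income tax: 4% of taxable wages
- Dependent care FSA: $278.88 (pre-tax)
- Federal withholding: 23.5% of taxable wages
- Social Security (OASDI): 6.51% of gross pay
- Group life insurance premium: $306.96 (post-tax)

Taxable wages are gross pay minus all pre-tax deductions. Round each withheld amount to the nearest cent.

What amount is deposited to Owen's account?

Dependent care FSA: $278.88
Taxable wages = $6,528.66 − $278.88 = $6,249.78
Federal withholding: $6,249.78 × 0.235 = $1,468.70
Local income tax: $6,249.78 × 0.04 = $249.99
Social Security (OASDI): $6,528.66 × 0.0651 = $425.02
Group life insurance premium: $306.96
Total deductions = $278.88 + $1,468.70 + $249.99 + $425.02 + $306.96 = $2,729.55
Net pay = $6,528.66 − $2,729.55 = $3,799.11

$3,799.11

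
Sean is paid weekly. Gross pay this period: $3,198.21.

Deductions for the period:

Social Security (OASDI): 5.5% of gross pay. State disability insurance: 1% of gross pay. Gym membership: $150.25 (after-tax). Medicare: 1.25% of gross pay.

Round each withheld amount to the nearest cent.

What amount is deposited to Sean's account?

Medicare: $3,198.21 × 0.0125 = $39.98
State disability insurance: $3,198.21 × 0.01 = $31.98
Social Security (OASDI): $3,198.21 × 0.055 = $175.90
Gym membership: $150.25
Total deductions = $39.98 + $31.98 + $175.90 + $150.25 = $398.11
Net pay = $3,198.21 − $398.11 = $2,800.10

$2,800.10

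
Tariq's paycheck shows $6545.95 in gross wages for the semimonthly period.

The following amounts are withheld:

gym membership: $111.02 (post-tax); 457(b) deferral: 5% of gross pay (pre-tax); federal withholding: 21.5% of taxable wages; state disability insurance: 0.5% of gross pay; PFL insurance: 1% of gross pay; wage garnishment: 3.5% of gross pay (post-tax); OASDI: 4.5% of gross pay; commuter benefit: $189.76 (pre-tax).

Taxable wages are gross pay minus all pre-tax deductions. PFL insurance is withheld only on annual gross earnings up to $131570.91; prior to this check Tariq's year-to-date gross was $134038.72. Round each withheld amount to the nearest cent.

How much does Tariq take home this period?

457(b) deferral: $6545.95 × 0.05 = $327.30
Commuter benefit: $189.76
Pre-tax total = $327.30 + $189.76 = $517.06
Taxable wages = $6545.95 − $517.06 = $6028.89
Federal withholding: $6028.89 × 0.215 = $1296.21
PFL insurance: annual cap $131570.91 already reached (YTD $134038.72), so $0.00
State disability insurance: $6545.95 × 0.005 = $32.73
OASDI: $6545.95 × 0.045 = $294.57
Gym membership: $111.02
Wage garnishment: $6545.95 × 0.035 = $229.11
Total deductions = $327.30 + $189.76 + $1296.21 + $0.00 + $32.73 + $294.57 + $111.02 + $229.11 = $2480.70
Net pay = $6545.95 − $2480.70 = $4065.25

$4065.25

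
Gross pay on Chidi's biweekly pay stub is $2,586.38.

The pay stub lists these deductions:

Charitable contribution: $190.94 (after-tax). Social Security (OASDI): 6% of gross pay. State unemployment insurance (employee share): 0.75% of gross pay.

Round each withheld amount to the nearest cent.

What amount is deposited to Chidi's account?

$2,220.86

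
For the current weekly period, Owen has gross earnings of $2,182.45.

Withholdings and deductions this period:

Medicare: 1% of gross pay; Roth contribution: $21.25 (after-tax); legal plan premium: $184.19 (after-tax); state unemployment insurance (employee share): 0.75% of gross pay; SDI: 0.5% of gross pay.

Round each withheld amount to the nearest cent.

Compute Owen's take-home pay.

$1,927.91

SDI: $2,182.45 × 0.005 = $10.91
State unemployment insurance (employee share): $2,182.45 × 0.0075 = $16.37
Medicare: $2,182.45 × 0.01 = $21.82
Legal plan premium: $184.19
Roth contribution: $21.25
Total deductions = $10.91 + $16.37 + $21.82 + $184.19 + $21.25 = $254.54
Net pay = $2,182.45 − $254.54 = $1,927.91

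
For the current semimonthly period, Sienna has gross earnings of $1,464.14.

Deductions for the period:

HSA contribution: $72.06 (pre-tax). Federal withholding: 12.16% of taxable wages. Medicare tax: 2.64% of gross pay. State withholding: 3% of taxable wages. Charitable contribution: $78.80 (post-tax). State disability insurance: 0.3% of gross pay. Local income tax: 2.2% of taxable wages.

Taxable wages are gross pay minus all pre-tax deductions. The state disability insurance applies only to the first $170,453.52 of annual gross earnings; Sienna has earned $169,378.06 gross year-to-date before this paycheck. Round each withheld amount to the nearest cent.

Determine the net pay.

HSA contribution: $72.06
Taxable wages = $1,464.14 − $72.06 = $1,392.08
State withholding: $1,392.08 × 0.03 = $41.76
Federal withholding: $1,392.08 × 0.1216 = $169.28
Local income tax: $1,392.08 × 0.022 = $30.63
State disability insurance: only $170,453.52 − $169,378.06 = $1,075.46 of this check is subject → $1,075.46 × 0.003 = $3.23
Medicare tax: $1,464.14 × 0.0264 = $38.65
Charitable contribution: $78.80
Total deductions = $72.06 + $41.76 + $169.28 + $30.63 + $3.23 + $38.65 + $78.80 = $434.41
Net pay = $1,464.14 − $434.41 = $1,029.73

$1,029.73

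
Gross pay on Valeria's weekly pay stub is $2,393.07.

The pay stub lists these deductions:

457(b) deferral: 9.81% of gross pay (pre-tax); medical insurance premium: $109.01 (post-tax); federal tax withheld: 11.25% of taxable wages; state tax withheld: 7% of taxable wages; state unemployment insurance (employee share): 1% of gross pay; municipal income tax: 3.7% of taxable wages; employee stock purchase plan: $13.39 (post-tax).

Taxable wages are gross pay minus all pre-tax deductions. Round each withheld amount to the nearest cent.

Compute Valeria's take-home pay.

$1,538.23

457(b) deferral: $2,393.07 × 0.0981 = $234.76
Taxable wages = $2,393.07 − $234.76 = $2,158.31
Federal tax withheld: $2,158.31 × 0.1125 = $242.81
Municipal income tax: $2,158.31 × 0.037 = $79.86
State tax withheld: $2,158.31 × 0.07 = $151.08
State unemployment insurance (employee share): $2,393.07 × 0.01 = $23.93
Employee stock purchase plan: $13.39
Medical insurance premium: $109.01
Total deductions = $234.76 + $242.81 + $79.86 + $151.08 + $23.93 + $13.39 + $109.01 = $854.84
Net pay = $2,393.07 − $854.84 = $1,538.23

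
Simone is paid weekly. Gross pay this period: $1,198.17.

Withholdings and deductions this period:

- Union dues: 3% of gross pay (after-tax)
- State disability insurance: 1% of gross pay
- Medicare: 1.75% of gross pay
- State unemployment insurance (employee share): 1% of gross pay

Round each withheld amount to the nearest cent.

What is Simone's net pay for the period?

$1,117.29

State unemployment insurance (employee share): $1,198.17 × 0.01 = $11.98
Medicare: $1,198.17 × 0.0175 = $20.97
State disability insurance: $1,198.17 × 0.01 = $11.98
Union dues: $1,198.17 × 0.03 = $35.95
Total deductions = $11.98 + $20.97 + $11.98 + $35.95 = $80.88
Net pay = $1,198.17 − $80.88 = $1,117.29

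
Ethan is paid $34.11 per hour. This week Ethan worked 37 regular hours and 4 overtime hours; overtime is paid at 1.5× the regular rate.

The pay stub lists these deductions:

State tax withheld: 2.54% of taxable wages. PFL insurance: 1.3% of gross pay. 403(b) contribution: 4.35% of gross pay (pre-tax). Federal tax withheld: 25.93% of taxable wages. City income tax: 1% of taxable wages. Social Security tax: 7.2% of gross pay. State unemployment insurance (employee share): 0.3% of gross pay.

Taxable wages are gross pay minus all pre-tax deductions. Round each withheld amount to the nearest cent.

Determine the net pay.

$860.42

Regular pay: 37 × $34.11 = $1,262.07
Overtime pay: 4 × $34.11 × 1.5 = $204.66
Gross pay = $1,262.07 + $204.66 = $1,466.73
403(b) contribution: $1,466.73 × 0.0435 = $63.80
Taxable wages = $1,466.73 − $63.80 = $1,402.93
City income tax: $1,402.93 × 0.01 = $14.03
Federal tax withheld: $1,402.93 × 0.2593 = $363.78
State tax withheld: $1,402.93 × 0.0254 = $35.63
PFL insurance: $1,466.73 × 0.013 = $19.07
Social Security tax: $1,466.73 × 0.072 = $105.60
State unemployment insurance (employee share): $1,466.73 × 0.003 = $4.40
Total deductions = $63.80 + $14.03 + $363.78 + $35.63 + $19.07 + $105.60 + $4.40 = $606.31
Net pay = $1,466.73 − $606.31 = $860.42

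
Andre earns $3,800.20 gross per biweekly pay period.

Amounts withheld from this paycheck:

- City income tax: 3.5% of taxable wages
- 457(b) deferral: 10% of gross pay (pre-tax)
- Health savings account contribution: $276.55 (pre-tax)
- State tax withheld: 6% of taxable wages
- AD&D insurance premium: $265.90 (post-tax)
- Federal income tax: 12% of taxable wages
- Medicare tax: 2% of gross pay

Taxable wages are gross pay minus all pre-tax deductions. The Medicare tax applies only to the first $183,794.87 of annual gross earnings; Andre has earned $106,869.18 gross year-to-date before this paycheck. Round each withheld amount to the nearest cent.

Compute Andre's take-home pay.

457(b) deferral: $3,800.20 × 0.1 = $380.02
Health savings account contribution: $276.55
Pre-tax total = $380.02 + $276.55 = $656.57
Taxable wages = $3,800.20 − $656.57 = $3,143.63
State tax withheld: $3,143.63 × 0.06 = $188.62
City income tax: $3,143.63 × 0.035 = $110.03
Federal income tax: $3,143.63 × 0.12 = $377.24
Medicare tax: cap not yet reached, full $3,800.20 is subject → $3,800.20 × 0.02 = $76.00
AD&D insurance premium: $265.90
Total deductions = $380.02 + $276.55 + $188.62 + $110.03 + $377.24 + $76.00 + $265.90 = $1,674.36
Net pay = $3,800.20 − $1,674.36 = $2,125.84

$2,125.84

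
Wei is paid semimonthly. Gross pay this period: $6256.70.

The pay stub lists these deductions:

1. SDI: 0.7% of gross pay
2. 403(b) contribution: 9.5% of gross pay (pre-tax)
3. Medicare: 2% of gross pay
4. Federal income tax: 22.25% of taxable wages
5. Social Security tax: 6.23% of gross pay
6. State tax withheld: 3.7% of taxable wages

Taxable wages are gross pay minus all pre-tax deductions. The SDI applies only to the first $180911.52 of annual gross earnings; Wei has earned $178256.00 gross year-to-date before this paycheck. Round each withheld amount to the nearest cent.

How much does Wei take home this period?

$3659.43

403(b) contribution: $6256.70 × 0.095 = $594.39
Taxable wages = $6256.70 − $594.39 = $5662.31
Federal income tax: $5662.31 × 0.2225 = $1259.86
State tax withheld: $5662.31 × 0.037 = $209.51
SDI: only $180911.52 − $178256.00 = $2655.52 of this check is subject → $2655.52 × 0.007 = $18.59
Social Security tax: $6256.70 × 0.0623 = $389.79
Medicare: $6256.70 × 0.02 = $125.13
Total deductions = $594.39 + $1259.86 + $209.51 + $18.59 + $389.79 + $125.13 = $2597.27
Net pay = $6256.70 − $2597.27 = $3659.43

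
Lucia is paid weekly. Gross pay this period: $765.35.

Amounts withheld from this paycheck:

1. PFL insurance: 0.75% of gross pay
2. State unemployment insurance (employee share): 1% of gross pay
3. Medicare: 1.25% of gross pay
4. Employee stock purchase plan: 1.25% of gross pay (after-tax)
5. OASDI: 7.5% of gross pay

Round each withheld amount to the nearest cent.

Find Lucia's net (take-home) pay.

$675.42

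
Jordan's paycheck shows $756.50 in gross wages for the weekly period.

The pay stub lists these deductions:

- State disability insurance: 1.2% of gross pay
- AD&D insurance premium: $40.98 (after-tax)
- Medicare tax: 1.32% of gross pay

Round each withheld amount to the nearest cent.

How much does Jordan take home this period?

$696.45

Medicare tax: $756.50 × 0.0132 = $9.99
State disability insurance: $756.50 × 0.012 = $9.08
AD&D insurance premium: $40.98
Total deductions = $9.99 + $9.08 + $40.98 = $60.05
Net pay = $756.50 − $60.05 = $696.45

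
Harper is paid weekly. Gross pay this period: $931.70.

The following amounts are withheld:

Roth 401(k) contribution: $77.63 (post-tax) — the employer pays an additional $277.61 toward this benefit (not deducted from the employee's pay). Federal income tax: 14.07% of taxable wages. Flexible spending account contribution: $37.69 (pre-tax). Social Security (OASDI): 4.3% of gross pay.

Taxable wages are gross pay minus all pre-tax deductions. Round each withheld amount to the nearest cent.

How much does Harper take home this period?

Flexible spending account contribution: $37.69
Taxable wages = $931.70 − $37.69 = $894.01
Federal income tax: $894.01 × 0.1407 = $125.79
Social Security (OASDI): $931.70 × 0.043 = $40.06
Roth 401(k) contribution: $77.63
(Employer's $277.61 toward Roth 401(k) contribution is not withheld from the employee.)
Total deductions = $37.69 + $125.79 + $40.06 + $77.63 = $281.17
Net pay = $931.70 − $281.17 = $650.53

$650.53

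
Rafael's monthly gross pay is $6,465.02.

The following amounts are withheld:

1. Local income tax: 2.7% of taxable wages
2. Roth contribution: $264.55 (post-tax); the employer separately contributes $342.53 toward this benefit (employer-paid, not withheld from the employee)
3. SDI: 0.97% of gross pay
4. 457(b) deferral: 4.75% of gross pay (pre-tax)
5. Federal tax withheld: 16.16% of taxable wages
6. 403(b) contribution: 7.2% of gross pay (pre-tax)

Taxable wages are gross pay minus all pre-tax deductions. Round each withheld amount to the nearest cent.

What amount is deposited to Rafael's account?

403(b) contribution: $6,465.02 × 0.072 = $465.48
457(b) deferral: $6,465.02 × 0.0475 = $307.09
Pre-tax total = $465.48 + $307.09 = $772.57
Taxable wages = $6,465.02 − $772.57 = $5,692.45
Federal tax withheld: $5,692.45 × 0.1616 = $919.90
Local income tax: $5,692.45 × 0.027 = $153.70
SDI: $6,465.02 × 0.0097 = $62.71
Roth contribution: $264.55
(Employer's $342.53 toward Roth contribution is not withheld from the employee.)
Total deductions = $465.48 + $307.09 + $919.90 + $153.70 + $62.71 + $264.55 = $2,173.43
Net pay = $6,465.02 − $2,173.43 = $4,291.59

$4,291.59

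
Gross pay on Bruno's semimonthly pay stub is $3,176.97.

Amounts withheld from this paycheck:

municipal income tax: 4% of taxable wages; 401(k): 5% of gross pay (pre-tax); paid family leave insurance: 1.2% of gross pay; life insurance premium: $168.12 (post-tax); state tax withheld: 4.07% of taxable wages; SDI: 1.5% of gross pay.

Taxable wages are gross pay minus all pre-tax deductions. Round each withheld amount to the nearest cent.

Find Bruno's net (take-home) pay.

401(k): $3,176.97 × 0.05 = $158.85
Taxable wages = $3,176.97 − $158.85 = $3,018.12
Municipal income tax: $3,018.12 × 0.04 = $120.72
State tax withheld: $3,018.12 × 0.0407 = $122.84
Paid family leave insurance: $3,176.97 × 0.012 = $38.12
SDI: $3,176.97 × 0.015 = $47.65
Life insurance premium: $168.12
Total deductions = $158.85 + $120.72 + $122.84 + $38.12 + $47.65 + $168.12 = $656.30
Net pay = $3,176.97 − $656.30 = $2,520.67

$2,520.67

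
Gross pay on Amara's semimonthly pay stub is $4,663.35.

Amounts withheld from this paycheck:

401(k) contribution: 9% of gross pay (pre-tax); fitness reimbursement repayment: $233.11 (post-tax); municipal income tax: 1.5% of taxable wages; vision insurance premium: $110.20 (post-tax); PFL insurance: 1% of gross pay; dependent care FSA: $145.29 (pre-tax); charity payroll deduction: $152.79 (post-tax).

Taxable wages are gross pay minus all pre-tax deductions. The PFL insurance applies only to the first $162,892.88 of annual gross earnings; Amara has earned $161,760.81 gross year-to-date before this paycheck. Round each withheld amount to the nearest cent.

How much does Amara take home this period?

401(k) contribution: $4,663.35 × 0.09 = $419.70
Dependent care FSA: $145.29
Pre-tax total = $419.70 + $145.29 = $564.99
Taxable wages = $4,663.35 − $564.99 = $4,098.36
Municipal income tax: $4,098.36 × 0.015 = $61.48
PFL insurance: only $162,892.88 − $161,760.81 = $1,132.07 of this check is subject → $1,132.07 × 0.01 = $11.32
Charity payroll deduction: $152.79
Fitness reimbursement repayment: $233.11
Vision insurance premium: $110.20
Total deductions = $419.70 + $145.29 + $61.48 + $11.32 + $152.79 + $233.11 + $110.20 = $1,133.89
Net pay = $4,663.35 − $1,133.89 = $3,529.46

$3,529.46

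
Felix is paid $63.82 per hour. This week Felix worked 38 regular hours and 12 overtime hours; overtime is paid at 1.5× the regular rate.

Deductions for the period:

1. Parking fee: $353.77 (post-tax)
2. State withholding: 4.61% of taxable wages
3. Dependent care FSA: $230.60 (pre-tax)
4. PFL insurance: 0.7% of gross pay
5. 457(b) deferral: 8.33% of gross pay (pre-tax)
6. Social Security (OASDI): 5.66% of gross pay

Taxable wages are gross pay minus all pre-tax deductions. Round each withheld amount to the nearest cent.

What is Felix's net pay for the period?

Regular pay: 38 × $63.82 = $2,425.16
Overtime pay: 12 × $63.82 × 1.5 = $1,148.76
Gross pay = $2,425.16 + $1,148.76 = $3,573.92
457(b) deferral: $3,573.92 × 0.0833 = $297.71
Dependent care FSA: $230.60
Pre-tax total = $297.71 + $230.60 = $528.31
Taxable wages = $3,573.92 − $528.31 = $3,045.61
State withholding: $3,045.61 × 0.0461 = $140.40
Social Security (OASDI): $3,573.92 × 0.0566 = $202.28
PFL insurance: $3,573.92 × 0.007 = $25.02
Parking fee: $353.77
Total deductions = $297.71 + $230.60 + $140.40 + $202.28 + $25.02 + $353.77 = $1,249.78
Net pay = $3,573.92 − $1,249.78 = $2,324.14

$2,324.14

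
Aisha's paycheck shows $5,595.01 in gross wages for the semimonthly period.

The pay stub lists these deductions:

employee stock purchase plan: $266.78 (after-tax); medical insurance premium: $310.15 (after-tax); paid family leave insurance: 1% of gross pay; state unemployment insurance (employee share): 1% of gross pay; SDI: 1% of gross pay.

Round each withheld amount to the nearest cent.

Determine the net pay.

State unemployment insurance (employee share): $5,595.01 × 0.01 = $55.95
Paid family leave insurance: $5,595.01 × 0.01 = $55.95
SDI: $5,595.01 × 0.01 = $55.95
Employee stock purchase plan: $266.78
Medical insurance premium: $310.15
Total deductions = $55.95 + $55.95 + $55.95 + $266.78 + $310.15 = $744.78
Net pay = $5,595.01 − $744.78 = $4,850.23

$4,850.23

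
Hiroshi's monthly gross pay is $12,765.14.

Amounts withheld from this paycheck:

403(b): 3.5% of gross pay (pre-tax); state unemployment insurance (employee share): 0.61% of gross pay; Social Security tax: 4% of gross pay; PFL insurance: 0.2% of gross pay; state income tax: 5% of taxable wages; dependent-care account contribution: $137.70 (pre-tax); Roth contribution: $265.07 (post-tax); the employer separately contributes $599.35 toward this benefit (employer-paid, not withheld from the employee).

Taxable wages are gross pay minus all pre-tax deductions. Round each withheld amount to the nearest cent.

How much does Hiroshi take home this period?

Dependent-care account contribution: $137.70
403(b): $12,765.14 × 0.035 = $446.78
Pre-tax total = $137.70 + $446.78 = $584.48
Taxable wages = $12,765.14 − $584.48 = $12,180.66
State income tax: $12,180.66 × 0.05 = $609.03
PFL insurance: $12,765.14 × 0.002 = $25.53
State unemployment insurance (employee share): $12,765.14 × 0.0061 = $77.87
Social Security tax: $12,765.14 × 0.04 = $510.61
Roth contribution: $265.07
(Employer's $599.35 toward Roth contribution is not withheld from the employee.)
Total deductions = $137.70 + $446.78 + $609.03 + $25.53 + $77.87 + $510.61 + $265.07 = $2,072.59
Net pay = $12,765.14 − $2,072.59 = $10,692.55

$10,692.55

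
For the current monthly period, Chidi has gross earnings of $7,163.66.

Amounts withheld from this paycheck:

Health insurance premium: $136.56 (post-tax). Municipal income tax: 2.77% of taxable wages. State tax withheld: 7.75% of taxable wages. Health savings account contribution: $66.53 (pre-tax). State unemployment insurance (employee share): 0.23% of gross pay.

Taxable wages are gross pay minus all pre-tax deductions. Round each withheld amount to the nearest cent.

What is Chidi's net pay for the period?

$6,197.47

Health savings account contribution: $66.53
Taxable wages = $7,163.66 − $66.53 = $7,097.13
State tax withheld: $7,097.13 × 0.0775 = $550.03
Municipal income tax: $7,097.13 × 0.0277 = $196.59
State unemployment insurance (employee share): $7,163.66 × 0.0023 = $16.48
Health insurance premium: $136.56
Total deductions = $66.53 + $550.03 + $196.59 + $16.48 + $136.56 = $966.19
Net pay = $7,163.66 − $966.19 = $6,197.47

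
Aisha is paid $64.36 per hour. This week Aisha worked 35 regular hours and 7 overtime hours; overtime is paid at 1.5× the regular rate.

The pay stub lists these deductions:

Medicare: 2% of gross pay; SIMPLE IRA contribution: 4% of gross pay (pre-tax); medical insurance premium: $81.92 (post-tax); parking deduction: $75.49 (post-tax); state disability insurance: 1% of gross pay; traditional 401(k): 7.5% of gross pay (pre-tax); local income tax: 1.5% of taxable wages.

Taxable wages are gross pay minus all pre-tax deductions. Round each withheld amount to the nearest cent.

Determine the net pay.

Regular pay: 35 × $64.36 = $2,252.60
Overtime pay: 7 × $64.36 × 1.5 = $675.78
Gross pay = $2,252.60 + $675.78 = $2,928.38
SIMPLE IRA contribution: $2,928.38 × 0.04 = $117.14
Traditional 401(k): $2,928.38 × 0.075 = $219.63
Pre-tax total = $117.14 + $219.63 = $336.77
Taxable wages = $2,928.38 − $336.77 = $2,591.61
Local income tax: $2,591.61 × 0.015 = $38.87
Medicare: $2,928.38 × 0.02 = $58.57
State disability insurance: $2,928.38 × 0.01 = $29.28
Medical insurance premium: $81.92
Parking deduction: $75.49
Total deductions = $117.14 + $219.63 + $38.87 + $58.57 + $29.28 + $81.92 + $75.49 = $620.90
Net pay = $2,928.38 − $620.90 = $2,307.48

$2,307.48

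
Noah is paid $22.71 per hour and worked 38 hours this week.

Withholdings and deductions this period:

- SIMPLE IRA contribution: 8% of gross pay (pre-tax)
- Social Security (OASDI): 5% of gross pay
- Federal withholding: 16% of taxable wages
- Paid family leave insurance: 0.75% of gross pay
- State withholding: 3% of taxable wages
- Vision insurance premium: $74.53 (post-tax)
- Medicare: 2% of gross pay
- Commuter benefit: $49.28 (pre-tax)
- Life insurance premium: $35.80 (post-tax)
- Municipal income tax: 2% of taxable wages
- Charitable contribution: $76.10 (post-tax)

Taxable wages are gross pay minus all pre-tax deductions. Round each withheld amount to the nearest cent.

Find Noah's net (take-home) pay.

Gross pay: 38 × $22.71 = $862.98
Commuter benefit: $49.28
SIMPLE IRA contribution: $862.98 × 0.08 = $69.04
Pre-tax total = $49.28 + $69.04 = $118.32
Taxable wages = $862.98 − $118.32 = $744.66
Federal withholding: $744.66 × 0.16 = $119.15
State withholding: $744.66 × 0.03 = $22.34
Municipal income tax: $744.66 × 0.02 = $14.89
Paid family leave insurance: $862.98 × 0.0075 = $6.47
Medicare: $862.98 × 0.02 = $17.26
Social Security (OASDI): $862.98 × 0.05 = $43.15
Life insurance premium: $35.80
Vision insurance premium: $74.53
Charitable contribution: $76.10
Total deductions = $49.28 + $69.04 + $119.15 + $22.34 + $14.89 + $6.47 + $17.26 + $43.15 + $35.80 + $74.53 + $76.10 = $528.01
Net pay = $862.98 − $528.01 = $334.97

$334.97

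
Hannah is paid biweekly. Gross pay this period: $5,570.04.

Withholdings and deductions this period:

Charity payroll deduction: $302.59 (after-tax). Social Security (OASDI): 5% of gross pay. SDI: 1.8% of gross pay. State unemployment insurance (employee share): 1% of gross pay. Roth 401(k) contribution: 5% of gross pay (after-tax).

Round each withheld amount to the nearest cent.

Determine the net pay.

$4,554.49

Social Security (OASDI): $5,570.04 × 0.05 = $278.50
State unemployment insurance (employee share): $5,570.04 × 0.01 = $55.70
SDI: $5,570.04 × 0.018 = $100.26
Roth 401(k) contribution: $5,570.04 × 0.05 = $278.50
Charity payroll deduction: $302.59
Total deductions = $278.50 + $55.70 + $100.26 + $278.50 + $302.59 = $1,015.55
Net pay = $5,570.04 − $1,015.55 = $4,554.49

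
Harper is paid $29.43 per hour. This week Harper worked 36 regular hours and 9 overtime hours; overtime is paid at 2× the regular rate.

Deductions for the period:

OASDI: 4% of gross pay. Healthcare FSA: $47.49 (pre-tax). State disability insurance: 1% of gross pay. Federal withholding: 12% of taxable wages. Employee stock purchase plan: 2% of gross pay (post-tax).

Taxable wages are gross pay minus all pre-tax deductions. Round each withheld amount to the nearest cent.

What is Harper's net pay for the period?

$1245.48

Regular pay: 36 × $29.43 = $1059.48
Overtime pay: 9 × $29.43 × 2 = $529.74
Gross pay = $1059.48 + $529.74 = $1589.22
Healthcare FSA: $47.49
Taxable wages = $1589.22 − $47.49 = $1541.73
Federal withholding: $1541.73 × 0.12 = $185.01
State disability insurance: $1589.22 × 0.01 = $15.89
OASDI: $1589.22 × 0.04 = $63.57
Employee stock purchase plan: $1589.22 × 0.02 = $31.78
Total deductions = $47.49 + $185.01 + $15.89 + $63.57 + $31.78 = $343.74
Net pay = $1589.22 − $343.74 = $1245.48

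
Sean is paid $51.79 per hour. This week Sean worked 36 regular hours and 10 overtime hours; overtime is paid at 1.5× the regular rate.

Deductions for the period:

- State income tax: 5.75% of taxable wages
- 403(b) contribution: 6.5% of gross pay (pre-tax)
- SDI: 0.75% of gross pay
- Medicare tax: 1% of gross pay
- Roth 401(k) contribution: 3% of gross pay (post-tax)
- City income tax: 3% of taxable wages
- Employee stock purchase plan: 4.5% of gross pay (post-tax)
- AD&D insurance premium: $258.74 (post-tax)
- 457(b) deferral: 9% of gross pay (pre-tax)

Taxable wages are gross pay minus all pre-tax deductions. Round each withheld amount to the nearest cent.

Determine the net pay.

$1533.54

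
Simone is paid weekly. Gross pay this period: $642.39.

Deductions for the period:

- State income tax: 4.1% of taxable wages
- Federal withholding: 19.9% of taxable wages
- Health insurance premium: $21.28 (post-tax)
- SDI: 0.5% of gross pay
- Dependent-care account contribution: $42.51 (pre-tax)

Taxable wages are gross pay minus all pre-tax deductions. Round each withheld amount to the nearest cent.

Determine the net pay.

Dependent-care account contribution: $42.51
Taxable wages = $642.39 − $42.51 = $599.88
Federal withholding: $599.88 × 0.199 = $119.38
State income tax: $599.88 × 0.041 = $24.60
SDI: $642.39 × 0.005 = $3.21
Health insurance premium: $21.28
Total deductions = $42.51 + $119.38 + $24.60 + $3.21 + $21.28 = $210.98
Net pay = $642.39 − $210.98 = $431.41

$431.41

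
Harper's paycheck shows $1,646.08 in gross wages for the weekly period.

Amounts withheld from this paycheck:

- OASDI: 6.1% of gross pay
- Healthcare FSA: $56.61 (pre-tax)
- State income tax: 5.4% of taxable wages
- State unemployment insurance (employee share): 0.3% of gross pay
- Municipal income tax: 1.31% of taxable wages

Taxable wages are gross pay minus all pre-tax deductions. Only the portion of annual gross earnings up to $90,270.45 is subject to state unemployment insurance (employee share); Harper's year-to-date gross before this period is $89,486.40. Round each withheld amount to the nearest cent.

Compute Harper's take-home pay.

Healthcare FSA: $56.61
Taxable wages = $1,646.08 − $56.61 = $1,589.47
Municipal income tax: $1,589.47 × 0.0131 = $20.82
State income tax: $1,589.47 × 0.054 = $85.83
State unemployment insurance (employee share): only $90,270.45 − $89,486.40 = $784.05 of this check is subject → $784.05 × 0.003 = $2.35
OASDI: $1,646.08 × 0.061 = $100.41
Total deductions = $56.61 + $20.82 + $85.83 + $2.35 + $100.41 = $266.02
Net pay = $1,646.08 − $266.02 = $1,380.06

$1,380.06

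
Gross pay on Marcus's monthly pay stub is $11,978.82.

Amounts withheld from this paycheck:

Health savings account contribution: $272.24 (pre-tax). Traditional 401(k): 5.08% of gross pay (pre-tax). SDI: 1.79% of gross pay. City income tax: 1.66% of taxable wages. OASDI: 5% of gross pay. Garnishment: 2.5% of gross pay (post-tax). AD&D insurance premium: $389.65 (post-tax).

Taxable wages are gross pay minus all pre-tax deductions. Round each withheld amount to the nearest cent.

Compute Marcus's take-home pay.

$9,411.35

Health savings account contribution: $272.24
Traditional 401(k): $11,978.82 × 0.0508 = $608.52
Pre-tax total = $272.24 + $608.52 = $880.76
Taxable wages = $11,978.82 − $880.76 = $11,098.06
City income tax: $11,098.06 × 0.0166 = $184.23
SDI: $11,978.82 × 0.0179 = $214.42
OASDI: $11,978.82 × 0.05 = $598.94
Garnishment: $11,978.82 × 0.025 = $299.47
AD&D insurance premium: $389.65
Total deductions = $272.24 + $608.52 + $184.23 + $214.42 + $598.94 + $299.47 + $389.65 = $2,567.47
Net pay = $11,978.82 − $2,567.47 = $9,411.35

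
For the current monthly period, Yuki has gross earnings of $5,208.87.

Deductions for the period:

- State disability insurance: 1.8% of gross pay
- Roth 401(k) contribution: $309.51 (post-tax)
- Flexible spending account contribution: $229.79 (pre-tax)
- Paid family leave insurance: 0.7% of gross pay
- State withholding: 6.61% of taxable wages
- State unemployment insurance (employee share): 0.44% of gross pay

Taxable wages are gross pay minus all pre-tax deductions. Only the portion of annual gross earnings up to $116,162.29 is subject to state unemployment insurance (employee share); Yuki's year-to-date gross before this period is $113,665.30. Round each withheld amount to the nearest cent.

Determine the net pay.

Flexible spending account contribution: $229.79
Taxable wages = $5,208.87 − $229.79 = $4,979.08
State withholding: $4,979.08 × 0.0661 = $329.12
Paid family leave insurance: $5,208.87 × 0.007 = $36.46
State unemployment insurance (employee share): only $116,162.29 − $113,665.30 = $2,496.99 of this check is subject → $2,496.99 × 0.0044 = $10.99
State disability insurance: $5,208.87 × 0.018 = $93.76
Roth 401(k) contribution: $309.51
Total deductions = $229.79 + $329.12 + $36.46 + $10.99 + $93.76 + $309.51 = $1,009.63
Net pay = $5,208.87 − $1,009.63 = $4,199.24

$4,199.24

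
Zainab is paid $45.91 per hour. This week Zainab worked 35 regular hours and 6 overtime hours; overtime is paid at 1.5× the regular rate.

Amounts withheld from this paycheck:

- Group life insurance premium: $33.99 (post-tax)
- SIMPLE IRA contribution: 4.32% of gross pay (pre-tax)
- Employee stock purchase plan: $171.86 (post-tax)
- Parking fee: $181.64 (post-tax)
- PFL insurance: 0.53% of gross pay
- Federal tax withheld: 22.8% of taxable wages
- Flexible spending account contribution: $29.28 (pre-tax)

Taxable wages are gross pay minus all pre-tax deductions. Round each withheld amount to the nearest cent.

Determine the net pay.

$1,071.29

Regular pay: 35 × $45.91 = $1,606.85
Overtime pay: 6 × $45.91 × 1.5 = $413.19
Gross pay = $1,606.85 + $413.19 = $2,020.04
SIMPLE IRA contribution: $2,020.04 × 0.0432 = $87.27
Flexible spending account contribution: $29.28
Pre-tax total = $87.27 + $29.28 = $116.55
Taxable wages = $2,020.04 − $116.55 = $1,903.49
Federal tax withheld: $1,903.49 × 0.228 = $434.00
PFL insurance: $2,020.04 × 0.0053 = $10.71
Employee stock purchase plan: $171.86
Parking fee: $181.64
Group life insurance premium: $33.99
Total deductions = $87.27 + $29.28 + $434.00 + $10.71 + $171.86 + $181.64 + $33.99 = $948.75
Net pay = $2,020.04 − $948.75 = $1,071.29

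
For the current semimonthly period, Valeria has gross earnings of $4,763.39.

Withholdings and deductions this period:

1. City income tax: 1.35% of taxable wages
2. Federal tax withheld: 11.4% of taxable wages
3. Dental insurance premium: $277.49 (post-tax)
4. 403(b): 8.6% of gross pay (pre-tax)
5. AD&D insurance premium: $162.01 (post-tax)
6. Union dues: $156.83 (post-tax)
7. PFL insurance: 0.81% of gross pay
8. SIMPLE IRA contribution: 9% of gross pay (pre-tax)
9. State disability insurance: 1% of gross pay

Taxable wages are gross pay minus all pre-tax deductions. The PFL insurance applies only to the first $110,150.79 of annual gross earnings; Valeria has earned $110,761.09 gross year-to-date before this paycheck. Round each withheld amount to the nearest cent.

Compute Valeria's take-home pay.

$2,780.63

SIMPLE IRA contribution: $4,763.39 × 0.09 = $428.71
403(b): $4,763.39 × 0.086 = $409.65
Pre-tax total = $428.71 + $409.65 = $838.36
Taxable wages = $4,763.39 − $838.36 = $3,925.03
Federal tax withheld: $3,925.03 × 0.114 = $447.45
City income tax: $3,925.03 × 0.0135 = $52.99
PFL insurance: annual cap $110,150.79 already reached (YTD $110,761.09), so $0.00
State disability insurance: $4,763.39 × 0.01 = $47.63
Union dues: $156.83
Dental insurance premium: $277.49
AD&D insurance premium: $162.01
Total deductions = $428.71 + $409.65 + $447.45 + $52.99 + $0.00 + $47.63 + $156.83 + $277.49 + $162.01 = $1,982.76
Net pay = $4,763.39 − $1,982.76 = $2,780.63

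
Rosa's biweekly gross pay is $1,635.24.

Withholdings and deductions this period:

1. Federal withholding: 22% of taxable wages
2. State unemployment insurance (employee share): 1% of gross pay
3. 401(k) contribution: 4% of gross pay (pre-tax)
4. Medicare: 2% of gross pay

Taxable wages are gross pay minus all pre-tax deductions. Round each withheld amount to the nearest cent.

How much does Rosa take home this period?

401(k) contribution: $1,635.24 × 0.04 = $65.41
Taxable wages = $1,635.24 − $65.41 = $1,569.83
Federal withholding: $1,569.83 × 0.22 = $345.36
State unemployment insurance (employee share): $1,635.24 × 0.01 = $16.35
Medicare: $1,635.24 × 0.02 = $32.70
Total deductions = $65.41 + $345.36 + $16.35 + $32.70 = $459.82
Net pay = $1,635.24 − $459.82 = $1,175.42

$1,175.42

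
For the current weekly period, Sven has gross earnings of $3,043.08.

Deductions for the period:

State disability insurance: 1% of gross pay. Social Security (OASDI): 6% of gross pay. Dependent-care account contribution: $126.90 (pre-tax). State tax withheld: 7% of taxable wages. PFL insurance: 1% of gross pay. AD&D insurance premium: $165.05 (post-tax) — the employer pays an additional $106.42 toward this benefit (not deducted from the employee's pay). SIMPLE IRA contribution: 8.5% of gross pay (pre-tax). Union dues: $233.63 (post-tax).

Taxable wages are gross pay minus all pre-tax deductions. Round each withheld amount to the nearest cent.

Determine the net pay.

$1,829.37

SIMPLE IRA contribution: $3,043.08 × 0.085 = $258.66
Dependent-care account contribution: $126.90
Pre-tax total = $258.66 + $126.90 = $385.56
Taxable wages = $3,043.08 − $385.56 = $2,657.52
State tax withheld: $2,657.52 × 0.07 = $186.03
Social Security (OASDI): $3,043.08 × 0.06 = $182.58
PFL insurance: $3,043.08 × 0.01 = $30.43
State disability insurance: $3,043.08 × 0.01 = $30.43
Union dues: $233.63
AD&D insurance premium: $165.05
(Employer's $106.42 toward AD&D insurance premium is not withheld from the employee.)
Total deductions = $258.66 + $126.90 + $186.03 + $182.58 + $30.43 + $30.43 + $233.63 + $165.05 = $1,213.71
Net pay = $3,043.08 − $1,213.71 = $1,829.37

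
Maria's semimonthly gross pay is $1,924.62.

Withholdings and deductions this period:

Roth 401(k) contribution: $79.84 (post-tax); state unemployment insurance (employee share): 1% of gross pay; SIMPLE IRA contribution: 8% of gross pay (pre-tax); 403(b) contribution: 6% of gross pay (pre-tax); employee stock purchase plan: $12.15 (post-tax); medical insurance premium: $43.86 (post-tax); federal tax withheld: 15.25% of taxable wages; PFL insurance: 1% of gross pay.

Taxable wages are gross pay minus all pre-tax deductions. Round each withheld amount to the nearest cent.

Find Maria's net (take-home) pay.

$1,228.41

SIMPLE IRA contribution: $1,924.62 × 0.08 = $153.97
403(b) contribution: $1,924.62 × 0.06 = $115.48
Pre-tax total = $153.97 + $115.48 = $269.45
Taxable wages = $1,924.62 − $269.45 = $1,655.17
Federal tax withheld: $1,655.17 × 0.1525 = $252.41
State unemployment insurance (employee share): $1,924.62 × 0.01 = $19.25
PFL insurance: $1,924.62 × 0.01 = $19.25
Roth 401(k) contribution: $79.84
Medical insurance premium: $43.86
Employee stock purchase plan: $12.15
Total deductions = $153.97 + $115.48 + $252.41 + $19.25 + $19.25 + $79.84 + $43.86 + $12.15 = $696.21
Net pay = $1,924.62 − $696.21 = $1,228.41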